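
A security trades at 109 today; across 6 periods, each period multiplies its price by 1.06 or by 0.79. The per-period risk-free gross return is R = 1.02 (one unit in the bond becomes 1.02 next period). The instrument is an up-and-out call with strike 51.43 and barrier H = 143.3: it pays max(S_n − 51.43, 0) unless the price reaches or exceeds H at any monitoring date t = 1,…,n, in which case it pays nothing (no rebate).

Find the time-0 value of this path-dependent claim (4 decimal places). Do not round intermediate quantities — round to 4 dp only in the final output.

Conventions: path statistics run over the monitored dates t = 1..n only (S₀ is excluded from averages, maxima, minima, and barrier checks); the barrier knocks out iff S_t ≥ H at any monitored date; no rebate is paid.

price = 24.5775

Set p* = 0.8519 (from d < R < u); the path-dependent value is the discounted p*-expectation over all price paths.
Enumerate all 2^6 = 64 price paths (U = up ×1.06, D = down ×0.79); each path with k up-moves has probability p*^k·(1−p*)^(6−k).
DDDDDD: M=86.1100, payoff=0.0000, prob=0.000011
UDDDDD: M=115.5400, payoff=0.0000, prob=0.000061
DUDDDD: M=91.2766, payoff=0.0000, prob=0.000061
UUDDDD: M=122.4724, payoff=0.0000, prob=0.000350
DDUDDD: M=86.1100, payoff=0.0000, prob=0.000061
UDUDDD: M=115.5400, payoff=0.0000, prob=0.000350
DUUDDD: M=96.7532, payoff=0.0000, prob=0.000350
UUUDDD: M=129.8207, payoff=12.5767, prob=0.002010
DDDUDD: M=86.1100, payoff=0.0000, prob=0.000061
UDDUDD: M=115.5400, payoff=0.0000, prob=0.000350
DUDUDD: M=91.2766, payoff=0.0000, prob=0.000350
UUDUDD: M=122.4724, payoff=12.5767, prob=0.002010
DDUUDD: M=86.1100, payoff=0.0000, prob=0.000350
UDUUDD: M=115.5400, payoff=12.5767, prob=0.002010
DUUUDD: M=102.5584, payoff=12.5767, prob=0.002010
UUUUDD: M=137.6100, payoff=34.4524, prob=0.011557
DDDDUD: M=86.1100, payoff=0.0000, prob=0.000061
UDDDUD: M=115.5400, payoff=0.0000, prob=0.000350
DUDDUD: M=91.2766, payoff=0.0000, prob=0.000350
UUDDUD: M=122.4724, payoff=12.5767, prob=0.002010
DDUDUD: M=86.1100, payoff=0.0000, prob=0.000350
UDUDUD: M=115.5400, payoff=12.5767, prob=0.002010
DUUDUD: M=96.7532, payoff=12.5767, prob=0.002010
UUUDUD: M=129.8207, payoff=34.4524, prob=0.011557
DDDUUD: M=86.1100, payoff=0.0000, prob=0.000350
UDDUUD: M=115.5400, payoff=12.5767, prob=0.002010
DUDUUD: M=91.2766, payoff=12.5767, prob=0.002010
UUDUUD: M=122.4724, payoff=34.4524, prob=0.011557
DDUUUD: M=86.1100, payoff=12.5767, prob=0.002010
UDUUUD: M=115.5400, payoff=34.4524, prob=0.011557
DUUUUD: M=108.7119, payoff=34.4524, prob=0.011557
UUUUUD: M=145.8666, payoff=0.0000, prob=0.066453
DDDDDU: M=86.1100, payoff=0.0000, prob=0.000061
UDDDDU: M=115.5400, payoff=0.0000, prob=0.000350
DUDDDU: M=91.2766, payoff=0.0000, prob=0.000350
UUDDDU: M=122.4724, payoff=12.5767, prob=0.002010
DDUDDU: M=86.1100, payoff=0.0000, prob=0.000350
UDUDDU: M=115.5400, payoff=12.5767, prob=0.002010
DUUDDU: M=96.7532, payoff=12.5767, prob=0.002010
UUUDDU: M=129.8207, payoff=34.4524, prob=0.011557
DDDUDU: M=86.1100, payoff=0.0000, prob=0.000350
UDDUDU: M=115.5400, payoff=12.5767, prob=0.002010
DUDUDU: M=91.2766, payoff=12.5767, prob=0.002010
UUDUDU: M=122.4724, payoff=34.4524, prob=0.011557
DDUUDU: M=86.1100, payoff=12.5767, prob=0.002010
UDUUDU: M=115.5400, payoff=34.4524, prob=0.011557
DUUUDU: M=102.5584, payoff=34.4524, prob=0.011557
UUUUDU: M=137.6100, payoff=63.8046, prob=0.066453
DDDDUU: M=86.1100, payoff=0.0000, prob=0.000350
UDDDUU: M=115.5400, payoff=12.5767, prob=0.002010
DUDDUU: M=91.2766, payoff=12.5767, prob=0.002010
UUDDUU: M=122.4724, payoff=34.4524, prob=0.011557
DDUDUU: M=86.1100, payoff=12.5767, prob=0.002010
UDUDUU: M=115.5400, payoff=34.4524, prob=0.011557
DUUDUU: M=96.7532, payoff=34.4524, prob=0.011557
UUUDUU: M=129.8207, payoff=63.8046, prob=0.066453
DDDUUU: M=86.1100, payoff=12.5767, prob=0.002010
UDDUUU: M=115.5400, payoff=34.4524, prob=0.011557
DUDUUU: M=91.2766, payoff=34.4524, prob=0.011557
UUDUUU: M=122.4724, payoff=63.8046, prob=0.066453
DDUUUU: M=86.1100, payoff=34.4524, prob=0.011557
UDUUUU: M=115.5400, payoff=63.8046, prob=0.066453
DUUUUU: M=115.2346, payoff=63.8046, prob=0.066453
UUUUUU: M=154.6186, payoff=0.0000, prob=0.382107
Price = Σ prob·payoff / R^6 = 27.678244 / 1.126162 = 24.5775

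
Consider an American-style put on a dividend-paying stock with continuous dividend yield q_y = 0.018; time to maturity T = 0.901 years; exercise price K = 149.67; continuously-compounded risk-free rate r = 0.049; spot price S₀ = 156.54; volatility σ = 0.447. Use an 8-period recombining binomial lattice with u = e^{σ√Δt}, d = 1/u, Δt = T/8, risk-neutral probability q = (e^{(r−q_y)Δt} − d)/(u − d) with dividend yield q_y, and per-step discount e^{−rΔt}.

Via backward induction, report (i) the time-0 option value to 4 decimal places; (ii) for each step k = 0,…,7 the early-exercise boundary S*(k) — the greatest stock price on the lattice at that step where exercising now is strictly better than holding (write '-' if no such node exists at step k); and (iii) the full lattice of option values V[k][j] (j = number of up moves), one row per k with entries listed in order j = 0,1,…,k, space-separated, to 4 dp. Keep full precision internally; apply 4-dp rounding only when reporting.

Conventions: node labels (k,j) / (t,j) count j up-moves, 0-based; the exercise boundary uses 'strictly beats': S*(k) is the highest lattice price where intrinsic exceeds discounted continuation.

price = 20.2822
boundary = - - - - 85.9070 99.8108 85.9070 99.8108
tree:
20.2822
28.4073 11.5088
38.5893 17.4481 5.0571
50.6034 25.7172 8.4822 1.3179
63.7630 36.6012 13.9480 2.5203 0.0000
75.7300 49.8592 22.3267 4.8196 0.0000 0.0000
86.0300 63.7630 34.3842 9.2167 0.0000 0.0000 0.0000
94.8952 75.7300 49.8592 17.6252 0.0000 0.0000 0.0000 0.0000
102.5254 86.0300 63.7630 33.7050 0.0000 0.0000 0.0000 0.0000 0.0000

Δt=0.11263  u=1.16185  d=0.86070  q=0.47418  discount=0.99450
step 8 (expiry): payoffs max(K−S,0) = 102.5254 86.0300 63.7630 33.7050 0.0000 0.0000 0.0000 0.0000 0.0000
step 7: (k=7,j=0): S=54.7748, K−S=94.8952, hold=94.1824 ⇒ V=94.8952 exercise | (k=7,j=1): S=73.9400, K−S=75.7300, hold=75.0561 ⇒ V=75.7300 exercise | (k=7,j=2): S=99.8108, K−S=49.8592, hold=49.2376 ⇒ V=49.8592 exercise | (k=7,j=3): S=134.7337, K−S=14.9363, hold=17.6252 ⇒ V=17.6252 continue | (k=7,j=4): S=181.8756, K−S=0.0000, hold=0.0000 ⇒ V=0.0000 continue | (k=7,j=5): S=245.5122, K−S=0.0000, hold=0.0000 ⇒ V=0.0000 continue | (k=7,j=6): S=331.4145, K−S=0.0000, hold=0.0000 ⇒ V=0.0000 continue | (k=7,j=7): S=447.3731, K−S=0.0000, hold=0.0000 ⇒ V=0.0000 continue  boundary S*=99.8108
step 6: (k=6,j=0): S=63.6400, K−S=86.0300, hold=85.3352 ⇒ V=86.0300 exercise | (k=6,j=1): S=85.9070, K−S=63.7630, hold=63.1133 ⇒ V=63.7630 exercise | (k=6,j=2): S=115.9650, K−S=33.7050, hold=34.3842 ⇒ V=34.3842 continue | (k=6,j=3): S=156.5400, K−S=0.0000, hold=9.2167 ⇒ V=9.2167 continue | (k=6,j=4): S=211.3118, K−S=0.0000, hold=0.0000 ⇒ V=0.0000 continue | (k=6,j=5): S=285.2477, K−S=0.0000, hold=0.0000 ⇒ V=0.0000 continue | (k=6,j=6): S=385.0531, K−S=0.0000, hold=0.0000 ⇒ V=0.0000 continue  boundary S*=85.9070
step 5: (k=5,j=0): S=73.9400, K−S=75.7300, hold=75.0561 ⇒ V=75.7300 exercise | (k=5,j=1): S=99.8108, K−S=49.8592, hold=49.5579 ⇒ V=49.8592 exercise | (k=5,j=2): S=134.7337, K−S=14.9363, hold=22.3267 ⇒ V=22.3267 continue | (k=5,j=3): S=181.8756, K−S=0.0000, hold=4.8196 ⇒ V=4.8196 continue | (k=5,j=4): S=245.5122, K−S=0.0000, hold=0.0000 ⇒ V=0.0000 continue | (k=5,j=5): S=331.4145, K−S=0.0000, hold=0.0000 ⇒ V=0.0000 continue  boundary S*=99.8108
step 4: (k=4,j=0): S=85.9070, K−S=63.7630, hold=63.1133 ⇒ V=63.7630 exercise | (k=4,j=1): S=115.9650, K−S=33.7050, hold=36.6012 ⇒ V=36.6012 continue | (k=4,j=2): S=156.5400, K−S=0.0000, hold=13.9480 ⇒ V=13.9480 continue | (k=4,j=3): S=211.3118, K−S=0.0000, hold=2.5203 ⇒ V=2.5203 continue | (k=4,j=4): S=285.2477, K−S=0.0000, hold=0.0000 ⇒ V=0.0000 continue  boundary S*=85.9070
step 3: (k=3,j=0): S=99.8108, K−S=49.8592, hold=50.6034 ⇒ V=50.6034 continue | (k=3,j=1): S=134.7337, K−S=14.9363, hold=25.7172 ⇒ V=25.7172 continue | (k=3,j=2): S=181.8756, K−S=0.0000, hold=8.4822 ⇒ V=8.4822 continue | (k=3,j=3): S=245.5122, K−S=0.0000, hold=1.3179 ⇒ V=1.3179 continue  boundary S*=-
step 2: (k=2,j=0): S=115.9650, K−S=33.7050, hold=38.5893 ⇒ V=38.5893 continue | (k=2,j=1): S=156.5400, K−S=0.0000, hold=17.4481 ⇒ V=17.4481 continue | (k=2,j=2): S=211.3118, K−S=0.0000, hold=5.0571 ⇒ V=5.0571 continue  boundary S*=-
step 1: (k=1,j=0): S=134.7337, K−S=14.9363, hold=28.4073 ⇒ V=28.4073 continue | (k=1,j=1): S=181.8756, K−S=0.0000, hold=11.5088 ⇒ V=11.5088 continue  boundary S*=-
step 0: (k=0,j=0): S=156.5400, K−S=0.0000, hold=20.2822 ⇒ V=20.2822 continue  boundary S*=-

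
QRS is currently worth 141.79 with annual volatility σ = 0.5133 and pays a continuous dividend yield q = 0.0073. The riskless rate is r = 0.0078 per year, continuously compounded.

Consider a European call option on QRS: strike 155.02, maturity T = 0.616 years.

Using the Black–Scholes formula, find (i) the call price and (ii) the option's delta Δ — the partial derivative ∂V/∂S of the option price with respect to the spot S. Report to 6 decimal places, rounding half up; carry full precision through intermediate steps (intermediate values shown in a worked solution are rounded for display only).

σ√T = 0.5133·√0.616 = 0.402867
d₁ = (ln(S/K) + (r−q+σ²/2)T) / (σ√T) = (ln(141.79/155.02) + (0.0078−0.0073+0.5133²/2)·0.616) / 0.402867 = (-0.089207 + 0.081459) / 0.402867 = -0.019233
d₂ = d₁ − σ√T = -0.019233 − 0.402867 = -0.422100
e^{−rT} = 0.995207
e^{−qT} = 0.995513
N(d₁) = 0.492328,  N(d₂) = 0.336476
Call price V = S·e^{−qT}·N(d₁) − K·e^{−rT}·N(d₂) = 69.493953 − 51.910520 = 17.583433
Δ = e^{−qT}·N(d₁) = 0.490119

price = 17.583433
Δ = 0.490119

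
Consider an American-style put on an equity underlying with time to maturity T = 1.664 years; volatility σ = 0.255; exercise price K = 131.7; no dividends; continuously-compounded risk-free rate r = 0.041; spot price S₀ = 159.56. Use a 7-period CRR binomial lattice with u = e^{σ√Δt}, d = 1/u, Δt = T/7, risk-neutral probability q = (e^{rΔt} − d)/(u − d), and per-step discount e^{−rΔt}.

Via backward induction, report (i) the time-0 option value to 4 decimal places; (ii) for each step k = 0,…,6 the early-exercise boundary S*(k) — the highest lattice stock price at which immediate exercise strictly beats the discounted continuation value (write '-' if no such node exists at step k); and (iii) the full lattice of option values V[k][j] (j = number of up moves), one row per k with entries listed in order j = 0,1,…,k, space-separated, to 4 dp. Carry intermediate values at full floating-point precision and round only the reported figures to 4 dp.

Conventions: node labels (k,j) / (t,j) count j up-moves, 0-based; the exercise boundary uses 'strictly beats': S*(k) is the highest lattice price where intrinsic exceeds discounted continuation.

params: Δt=0.23771 u=1.13239 d=0.88309 q=0.50824 e^(-rΔt)=0.99030
t_7 payoffs: 64.8717 46.0061 21.8147 0.0000 0.0000 0.0000 0.0000 0.0000
t_6: node(6,0) S=75.6755 payoff=56.0245 vs cont=54.7472 → 56.0245 [stop]  node(6,1) S=97.0386 payoff=34.6614 vs cont=33.3840 → 34.6614 [stop]  node(6,2) S=124.4327 payoff=7.2673 vs cont=10.6235 → 10.6235 [wait]  node(6,3) S=159.5600 payoff=0.0000 vs cont=0.0000 → 0.0000 [wait]  node(6,4) S=204.6038 payoff=0.0000 vs cont=0.0000 → 0.0000 [wait]  node(6,5) S=262.3634 payoff=0.0000 vs cont=0.0000 → 0.0000 [wait]  node(6,6) S=336.4287 payoff=0.0000 vs cont=0.0000 → 0.0000 [wait]  ⇒ S*(6)=97.0386
t_5: node(5,0) S=85.6939 payoff=46.0061 vs cont=44.7287 → 46.0061 [stop]  node(5,1) S=109.8853 payoff=21.8147 vs cont=22.2265 → 22.2265 [wait]  node(5,2) S=140.9059 payoff=0.0000 vs cont=5.1735 → 5.1735 [wait]  node(5,3) S=180.6836 payoff=0.0000 vs cont=0.0000 → 0.0000 [wait]  node(5,4) S=231.6906 payoff=0.0000 vs cont=0.0000 → 0.0000 [wait]  node(5,5) S=297.0969 payoff=0.0000 vs cont=0.0000 → 0.0000 [wait]  ⇒ S*(5)=85.6939
t_4: node(4,0) S=97.0386 payoff=34.6614 vs cont=33.5913 → 34.6614 [stop]  node(4,1) S=124.4327 payoff=7.2673 vs cont=13.4279 → 13.4279 [wait]  node(4,2) S=159.5600 payoff=0.0000 vs cont=2.5194 → 2.5194 [wait]  node(4,3) S=204.6038 payoff=0.0000 vs cont=0.0000 → 0.0000 [wait]  node(4,4) S=262.3634 payoff=0.0000 vs cont=0.0000 → 0.0000 [wait]  ⇒ S*(4)=97.0386
t_3: node(3,0) S=109.8853 payoff=21.8147 vs cont=23.6381 → 23.6381 [wait]  node(3,1) S=140.9059 payoff=0.0000 vs cont=7.8073 → 7.8073 [wait]  node(3,2) S=180.6836 payoff=0.0000 vs cont=1.2269 → 1.2269 [wait]  node(3,3) S=231.6906 payoff=0.0000 vs cont=0.0000 → 0.0000 [wait]  ⇒ S*(3)=-
t_2: node(2,0) S=124.4327 payoff=7.2673 vs cont=15.4409 → 15.4409 [wait]  node(2,1) S=159.5600 payoff=0.0000 vs cont=4.4196 → 4.4196 [wait]  node(2,2) S=204.6038 payoff=0.0000 vs cont=0.5975 → 0.5975 [wait]  ⇒ S*(2)=-
t_1: node(1,0) S=140.9059 payoff=0.0000 vs cont=9.7439 → 9.7439 [wait]  node(1,1) S=180.6836 payoff=0.0000 vs cont=2.4530 → 2.4530 [wait]  ⇒ S*(1)=-
t_0: node(0,0) S=159.5600 payoff=0.0000 vs cont=5.9798 → 5.9798 [wait]  ⇒ S*(0)=-

price = 5.9798
boundary = - - - - 97.0386 85.6939 97.0386
tree:
5.9798
9.7439 2.4530
15.4409 4.4196 0.5975
23.6381 7.8073 1.2269 0.0000
34.6614 13.4279 2.5194 0.0000 0.0000
46.0061 22.2265 5.1735 0.0000 0.0000 0.0000
56.0245 34.6614 10.6235 0.0000 0.0000 0.0000 0.0000
64.8717 46.0061 21.8147 0.0000 0.0000 0.0000 0.0000 0.0000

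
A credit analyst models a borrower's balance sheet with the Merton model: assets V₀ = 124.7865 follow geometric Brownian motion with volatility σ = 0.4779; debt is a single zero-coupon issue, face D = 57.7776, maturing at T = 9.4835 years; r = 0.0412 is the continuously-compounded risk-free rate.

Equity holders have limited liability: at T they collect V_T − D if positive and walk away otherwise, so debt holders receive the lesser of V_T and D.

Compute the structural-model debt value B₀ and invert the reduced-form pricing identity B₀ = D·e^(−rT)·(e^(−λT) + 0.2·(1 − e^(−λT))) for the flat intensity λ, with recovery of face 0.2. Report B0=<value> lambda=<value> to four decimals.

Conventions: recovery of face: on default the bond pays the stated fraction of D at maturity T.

B0=28.3161 lambda=0.0445

Apply the equity-as-call identities (strike 57.7776, horizon 9.4835 years):
d₁ = [ln(V₀/D) + (r + σ²/2)T] / (σ√T)
   = [ln(124.7865/57.7776) + (0.0412 + 0.5·0.4779²)·9.4835] / (0.4779·√9.4835)
   = [0.770003 + 1.473681] / 1.471707 = 1.524545
d₂ = d₁ − σ√T = 1.524545 − 1.471707 = 0.052838
N(d₁) = 0.936314,  N(d₂) = 0.521070,  e^(−rT) = 0.676569
E₀ = V₀·N(d₁) − D·e^(−rT)·N(d₂)
   = 124.7865·0.936314 − 57.7776·0.676569·0.521070 = 96.470410
B₀ = V₀ − E₀ = 124.7865 − 96.470410 = 28.316090
e^(−λT) = (B₀·e^(rT)/D − 0.2)/(1 − 0.2) = (28.3161·1.478045/57.7776 − 0.2)/0.8 = 0.65546482
λ = −ln(0.65546482)/9.4835 = 0.044542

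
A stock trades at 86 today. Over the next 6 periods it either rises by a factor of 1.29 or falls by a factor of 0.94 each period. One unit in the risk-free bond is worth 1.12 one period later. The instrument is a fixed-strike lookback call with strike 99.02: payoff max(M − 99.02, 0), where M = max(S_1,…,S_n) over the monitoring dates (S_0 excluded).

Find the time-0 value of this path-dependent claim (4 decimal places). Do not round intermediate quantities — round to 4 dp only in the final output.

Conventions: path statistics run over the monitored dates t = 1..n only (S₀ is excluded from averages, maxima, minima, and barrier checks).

price = 40.1118

Risk-neutral up-probability p* = (R−d)/(u−d) = (1.12−0.94)/(1.29−0.94) = 0.5143; the claim prices as the p*-weighted sum of path payoffs discounted by R^6.
Enumerate all 2^6 = 64 price paths (U = up ×1.29, D = down ×0.94); each path with k up-moves has probability p*^k·(1−p*)^(6−k).
DDDDDD: M=80.8400, payoff=0.0000, prob=0.013131
UDDDDD: M=110.9400, payoff=11.9200, prob=0.013903
DUDDDD: M=104.2836, payoff=5.2636, prob=0.013903
UUDDDD: M=143.1126, payoff=44.0926, prob=0.014721
DDUDDD: M=98.0266, payoff=0.0000, prob=0.013903
UDUDDD: M=134.5258, payoff=35.5058, prob=0.014721
DUUDDD: M=134.5258, payoff=35.5058, prob=0.014721
UUUDDD: M=184.6153, payoff=85.5953, prob=0.015587
DDDUDD: M=92.1450, payoff=0.0000, prob=0.013903
UDDUDD: M=126.4543, payoff=27.4343, prob=0.014721
DUDUDD: M=126.4543, payoff=27.4343, prob=0.014721
UUDUDD: M=173.5383, payoff=74.5183, prob=0.015587
DDUUDD: M=126.4543, payoff=27.4343, prob=0.014721
UDUUDD: M=173.5383, payoff=74.5183, prob=0.015587
DUUUDD: M=173.5383, payoff=74.5183, prob=0.015587
UUUUDD: M=238.1537, payoff=139.1337, prob=0.016504
DDDDUD: M=86.6163, payoff=0.0000, prob=0.013903
UDDDUD: M=118.8670, payoff=19.8470, prob=0.014721
DUDDUD: M=118.8670, payoff=19.8470, prob=0.014721
UUDDUD: M=163.1260, payoff=64.1060, prob=0.015587
DDUDUD: M=118.8670, payoff=19.8470, prob=0.014721
UDUDUD: M=163.1260, payoff=64.1060, prob=0.015587
DUUDUD: M=163.1260, payoff=64.1060, prob=0.015587
UUUDUD: M=223.8645, payoff=124.8445, prob=0.016504
DDDUUD: M=118.8670, payoff=19.8470, prob=0.014721
UDDUUD: M=163.1260, payoff=64.1060, prob=0.015587
DUDUUD: M=163.1260, payoff=64.1060, prob=0.015587
UUDUUD: M=223.8645, payoff=124.8445, prob=0.016504
DDUUUD: M=163.1260, payoff=64.1060, prob=0.015587
UDUUUD: M=223.8645, payoff=124.8445, prob=0.016504
DUUUUD: M=223.8645, payoff=124.8445, prob=0.016504
UUUUUD: M=307.2182, payoff=208.1982, prob=0.017474
DDDDDU: M=81.4193, payoff=0.0000, prob=0.013903
UDDDDU: M=111.7350, payoff=12.7150, prob=0.014721
DUDDDU: M=111.7350, payoff=12.7150, prob=0.014721
UUDDDU: M=153.3385, payoff=54.3185, prob=0.015587
DDUDDU: M=111.7350, payoff=12.7150, prob=0.014721
UDUDDU: M=153.3385, payoff=54.3185, prob=0.015587
DUUDDU: M=153.3385, payoff=54.3185, prob=0.015587
UUUDDU: M=210.4326, payoff=111.4126, prob=0.016504
DDDUDU: M=111.7350, payoff=12.7150, prob=0.014721
UDDUDU: M=153.3385, payoff=54.3185, prob=0.015587
DUDUDU: M=153.3385, payoff=54.3185, prob=0.015587
UUDUDU: M=210.4326, payoff=111.4126, prob=0.016504
DDUUDU: M=153.3385, payoff=54.3185, prob=0.015587
UDUUDU: M=210.4326, payoff=111.4126, prob=0.016504
DUUUDU: M=210.4326, payoff=111.4126, prob=0.016504
UUUUDU: M=288.7851, payoff=189.7651, prob=0.017474
DDDDUU: M=111.7350, payoff=12.7150, prob=0.014721
UDDDUU: M=153.3385, payoff=54.3185, prob=0.015587
DUDDUU: M=153.3385, payoff=54.3185, prob=0.015587
UUDDUU: M=210.4326, payoff=111.4126, prob=0.016504
DDUDUU: M=153.3385, payoff=54.3185, prob=0.015587
UDUDUU: M=210.4326, payoff=111.4126, prob=0.016504
DUUDUU: M=210.4326, payoff=111.4126, prob=0.016504
UUUDUU: M=288.7851, payoff=189.7651, prob=0.017474
DDDUUU: M=153.3385, payoff=54.3185, prob=0.015587
UDDUUU: M=210.4326, payoff=111.4126, prob=0.016504
DUDUUU: M=210.4326, payoff=111.4126, prob=0.016504
UUDUUU: M=288.7851, payoff=189.7651, prob=0.017474
DDUUUU: M=210.4326, payoff=111.4126, prob=0.016504
UDUUUU: M=288.7851, payoff=189.7651, prob=0.017474
DUUUUU: M=288.7851, payoff=189.7651, prob=0.017474
UUUUUU: M=396.3115, payoff=297.2915, prob=0.018502
Price = Σ prob·payoff / R^6 = 79.173641 / 1.973823 = 40.1118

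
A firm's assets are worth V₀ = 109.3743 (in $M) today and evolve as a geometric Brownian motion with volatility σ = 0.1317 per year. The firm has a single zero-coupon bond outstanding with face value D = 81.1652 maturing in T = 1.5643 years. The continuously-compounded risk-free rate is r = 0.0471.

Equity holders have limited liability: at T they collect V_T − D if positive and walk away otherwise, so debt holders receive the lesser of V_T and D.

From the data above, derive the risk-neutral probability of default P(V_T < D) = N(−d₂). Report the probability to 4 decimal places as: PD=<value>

With assets at 109.3743 and a single debt payment of 81.1652 at 1.5643 years:
d₁ = [ln(V₀/D) + (r + σ²/2)T] / (σ√T)
   = [ln(109.3743/81.1652) + (0.0471 + 0.5·0.1317²)·1.5643] / (0.1317·√1.5643)
   = [0.298289 + 0.087245] / 0.164720 = 2.340546
d₂ = d₁ − σ√T = 2.340546 − 0.164720 = 2.175826
risk-neutral PD = N(−d₂) = N(-2.175826) = 0.014784

PD=0.0148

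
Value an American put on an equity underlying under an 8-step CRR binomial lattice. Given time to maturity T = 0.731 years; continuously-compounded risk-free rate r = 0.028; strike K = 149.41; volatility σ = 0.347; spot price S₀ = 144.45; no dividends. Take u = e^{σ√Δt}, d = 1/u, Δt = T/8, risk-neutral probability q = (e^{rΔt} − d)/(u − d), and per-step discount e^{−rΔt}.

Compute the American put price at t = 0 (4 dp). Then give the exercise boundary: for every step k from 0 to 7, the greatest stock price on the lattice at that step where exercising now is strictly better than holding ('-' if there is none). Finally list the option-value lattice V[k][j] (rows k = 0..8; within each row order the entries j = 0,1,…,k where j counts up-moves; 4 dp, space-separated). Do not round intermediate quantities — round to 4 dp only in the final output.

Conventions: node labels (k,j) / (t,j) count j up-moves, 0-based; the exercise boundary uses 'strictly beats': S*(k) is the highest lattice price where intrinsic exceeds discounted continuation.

Δt=0.09137, u=1.11059, d=0.90042, q=0.48599, disc=e^(-rΔt)=0.99744
k=8 terminal: V=max(K-S,0) → 86.9956 72.4273 54.4587 32.2959 4.9600 0.0000 0.0000 0.0000 0.0000
k=7: j=0 S=69.3169 intr=80.0931 cont=79.7114 V=80.0931[EX]; j=1 S=85.4962 intr=63.9138 cont=63.5320 V=63.9138[EX]; j=2 S=105.4521 intr=43.9579 cont=43.5761 V=43.9579[EX]; j=3 S=130.0659 intr=19.3441 cont=18.9623 V=19.3441[EX]; j=4 S=160.4249 intr=0.0000 cont=2.5430 V=2.5430[hold]; j=5 S=197.8700 intr=0.0000 cont=0.0000 V=0.0000[hold]; j=6 S=244.0552 intr=0.0000 cont=0.0000 V=0.0000[hold]; j=7 S=301.0206 intr=0.0000 cont=0.0000 V=0.0000[hold]  S*(7)=130.0659
k=6: j=0 S=76.9827 intr=72.4273 cont=72.0456 V=72.4273[EX]; j=1 S=94.9513 intr=54.4587 cont=54.0769 V=54.4587[EX]; j=2 S=117.1141 intr=32.2959 cont=31.9141 V=32.2959[EX]; j=3 S=144.4500 intr=4.9600 cont=11.1504 V=11.1504[hold]; j=4 S=178.1664 intr=0.0000 cont=1.3038 V=1.3038[hold]; j=5 S=219.7526 intr=0.0000 cont=0.0000 V=0.0000[hold]; j=6 S=271.0455 intr=0.0000 cont=0.0000 V=0.0000[hold]  S*(6)=117.1141
k=5: j=0 S=85.4962 intr=63.9138 cont=63.5320 V=63.9138[EX]; j=1 S=105.4521 intr=43.9579 cont=43.5761 V=43.9579[EX]; j=2 S=130.0659 intr=19.3441 cont=21.9631 V=21.9631[hold]; j=3 S=160.4249 intr=0.0000 cont=6.3488 V=6.3488[hold]; j=4 S=197.8700 intr=0.0000 cont=0.6684 V=0.6684[hold]; j=5 S=244.0552 intr=0.0000 cont=0.0000 V=0.0000[hold]  S*(5)=105.4521
k=4: j=0 S=94.9513 intr=54.4587 cont=54.0769 V=54.4587[EX]; j=1 S=117.1141 intr=32.2959 cont=33.1836 V=33.1836[hold]; j=2 S=144.4500 intr=4.9600 cont=14.3379 V=14.3379[hold]; j=3 S=178.1664 intr=0.0000 cont=3.5790 V=3.5790[hold]; j=4 S=219.7526 intr=0.0000 cont=0.3427 V=0.3427[hold]  S*(4)=94.9513
k=3: j=0 S=105.4521 intr=43.9579 cont=44.0065 V=44.0065[hold]; j=1 S=130.0659 intr=19.3441 cont=23.9634 V=23.9634[hold]; j=2 S=160.4249 intr=0.0000 cont=9.0859 V=9.0859[hold]; j=3 S=197.8700 intr=0.0000 cont=2.0011 V=2.0011[hold]  S*(3)=-
k=2: j=0 S=117.1141 intr=32.2959 cont=34.1782 V=34.1782[hold]; j=1 S=144.4500 intr=4.9600 cont=16.6904 V=16.6904[hold]; j=2 S=178.1664 intr=0.0000 cont=5.6283 V=5.6283[hold]  S*(2)=-
k=1: j=0 S=130.0659 intr=19.3441 cont=25.6137 V=25.6137[hold]; j=1 S=160.4249 intr=0.0000 cont=11.2854 V=11.2854[hold]  S*(1)=-
k=0: j=0 S=144.4500 intr=4.9600 cont=18.6026 V=18.6026[hold]  S*(0)=-

price = 18.6026
boundary = - - - - 94.9513 105.4521 117.1141 130.0659
tree:
18.6026
25.6137 11.2854
34.1782 16.6904 5.6283
44.0065 23.9634 9.0859 2.0011
54.4587 33.1836 14.3379 3.5790 0.3427
63.9138 43.9579 21.9631 6.3488 0.6684 0.0000
72.4273 54.4587 32.2959 11.1504 1.3038 0.0000 0.0000
80.0931 63.9138 43.9579 19.3441 2.5430 0.0000 0.0000 0.0000
86.9956 72.4273 54.4587 32.2959 4.9600 0.0000 0.0000 0.0000 0.0000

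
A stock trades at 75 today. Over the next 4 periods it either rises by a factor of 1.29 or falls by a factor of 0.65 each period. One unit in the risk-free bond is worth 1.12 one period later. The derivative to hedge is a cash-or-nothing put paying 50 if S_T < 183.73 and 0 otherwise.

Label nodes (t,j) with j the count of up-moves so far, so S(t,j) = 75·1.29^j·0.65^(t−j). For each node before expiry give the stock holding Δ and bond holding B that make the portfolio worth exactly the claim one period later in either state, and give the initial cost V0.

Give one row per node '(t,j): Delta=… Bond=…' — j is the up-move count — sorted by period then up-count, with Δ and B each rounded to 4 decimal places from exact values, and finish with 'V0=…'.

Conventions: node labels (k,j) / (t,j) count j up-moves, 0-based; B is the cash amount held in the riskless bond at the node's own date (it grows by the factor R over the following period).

(0,0): Delta=-0.2936 Bond=44.5575
(1,0): Delta=0.0000 Bond=35.5890
(1,1): Delta=-0.3472 Bond=55.0823
(2,0): Delta=0.0000 Bond=39.8597
(2,1): Delta=0.0000 Bond=39.8597
(2,2): Delta=-0.4104 Bond=69.5890
(3,0): Delta=0.0000 Bond=44.6429
(3,1): Delta=0.0000 Bond=44.6429
(3,2): Delta=0.0000 Bond=44.6429
(3,3): Delta=-0.4852 Bond=89.9833
V0=22.5338

Risk-neutral probability p* = (R−d)/(u−d) = (1.12−0.65)/(1.29−0.65) = 0.7344.
Expiry values: V(4,0)=50.0000, V(4,1)=50.0000, V(4,2)=50.0000, V(4,3)=50.0000, V(4,4)=0.0000
Node (3,0) S=20.5969: V=(p*·50.0000+(1−p*)·50.0000)/1.12=44.6429; Δ=(50.0000−50.0000)/(26.5700−13.3880)=0.0000; B=V−Δ·S=44.6429
Node (3,1) S=40.8769: V=(p*·50.0000+(1−p*)·50.0000)/1.12=44.6429; Δ=(50.0000−50.0000)/(52.7312−26.5700)=0.0000; B=V−Δ·S=44.6429
Node (3,2) S=81.1249: V=(p*·50.0000+(1−p*)·50.0000)/1.12=44.6429; Δ=(50.0000−50.0000)/(104.6511−52.7312)=0.0000; B=V−Δ·S=44.6429
Node (3,3) S=161.0017: V=(p*·0.0000+(1−p*)·50.0000)/1.12=11.8583; Δ=(0.0000−50.0000)/(207.6922−104.6511)=-0.4852; B=V−Δ·S=89.9833
Node (2,0) S=31.6875: V=(p*·44.6429+(1−p*)·44.6429)/1.12=39.8597; Δ=(44.6429−44.6429)/(40.8769−20.5969)=0.0000; B=V−Δ·S=39.8597
Node (2,1) S=62.8875: V=(p*·44.6429+(1−p*)·44.6429)/1.12=39.8597; Δ=(44.6429−44.6429)/(81.1249−40.8769)=0.0000; B=V−Δ·S=39.8597
Node (2,2) S=124.8075: V=(p*·11.8583+(1−p*)·44.6429)/1.12=18.3631; Δ=(11.8583−44.6429)/(161.0017−81.1249)=-0.4104; B=V−Δ·S=69.5890
Node (1,0) S=48.7500: V=(p*·39.8597+(1−p*)·39.8597)/1.12=35.5890; Δ=(39.8597−39.8597)/(62.8875−31.6875)=0.0000; B=V−Δ·S=35.5890
Node (1,1) S=96.7500: V=(p*·18.3631+(1−p*)·39.8597)/1.12=21.4939; Δ=(18.3631−39.8597)/(124.8075−62.8875)=-0.3472; B=V−Δ·S=55.0823
Node (0,0) S=75.0000: V=(p*·21.4939+(1−p*)·35.5890)/1.12=22.5338; Δ=(21.4939−35.5890)/(96.7500−48.7500)=-0.2936; B=V−Δ·S=44.5575
As a check, the time-0 holding Δ(0,0)·S0 + B(0,0) comes to 22.5338 — exactly V0.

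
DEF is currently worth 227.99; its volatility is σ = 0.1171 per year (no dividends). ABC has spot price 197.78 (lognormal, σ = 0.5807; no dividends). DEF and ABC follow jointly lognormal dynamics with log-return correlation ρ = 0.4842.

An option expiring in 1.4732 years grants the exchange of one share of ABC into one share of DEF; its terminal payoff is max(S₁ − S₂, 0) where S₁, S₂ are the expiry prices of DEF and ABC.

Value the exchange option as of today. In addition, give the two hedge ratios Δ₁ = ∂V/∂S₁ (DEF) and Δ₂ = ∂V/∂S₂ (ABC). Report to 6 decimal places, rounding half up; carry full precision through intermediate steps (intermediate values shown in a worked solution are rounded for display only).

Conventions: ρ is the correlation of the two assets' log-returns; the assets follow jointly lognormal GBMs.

exchange price = 70.443771
Δ1 = 0.706563
Δ2 = -0.458314

σ_eff = √(σ₁² + σ₂² − 2ρσ₁σ₂) = √(0.1171² + 0.5807² − 2·0.4842·0.1171·0.5807) = 0.533923
d₁ = (ln(S₁/S₂) + (q₂ − q₁ + σ_eff²/2)T) / (σ_eff√T) = (ln(227.99/197.78) + (0.0 − 0.0 + 0.142537)·1.4732) / 0.648051 = 0.543370
d₂ = d₁ − σ_eff√T = 0.543370 − 0.648051 = -0.104681
N(d₁) = 0.706563,  N(d₂) = 0.458314
V = S₁·e^{−q₁T}·N(d₁) − S₂·e^{−q₂T}·N(d₂) = 161.089186 − 90.645415 = 70.443771
Key observation: no risk-free rate is needed — with the second asset as numeraire the exchange option is a call on the ratio S₁/S₂, and r cancels out of the value.
Δ₁ = e^{−q₁T}·N(d₁) = 0.706563;  Δ₂ = −e^{−q₂T}·N(d₂) = -0.458314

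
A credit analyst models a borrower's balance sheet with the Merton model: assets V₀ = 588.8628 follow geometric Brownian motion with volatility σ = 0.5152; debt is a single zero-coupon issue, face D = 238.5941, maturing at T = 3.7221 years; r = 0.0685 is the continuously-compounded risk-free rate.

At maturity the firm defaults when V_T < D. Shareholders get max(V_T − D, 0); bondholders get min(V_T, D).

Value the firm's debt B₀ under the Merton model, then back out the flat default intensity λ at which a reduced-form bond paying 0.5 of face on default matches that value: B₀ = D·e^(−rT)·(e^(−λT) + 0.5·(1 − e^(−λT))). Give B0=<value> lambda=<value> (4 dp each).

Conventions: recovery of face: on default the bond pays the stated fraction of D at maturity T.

With assets at 588.8628 and a single debt payment of 238.5941 at 3.7221 years:
d₁ = [ln(V₀/D) + (r + σ²/2)T] / (σ√T)
   = [ln(588.8628/238.5941) + (0.0685 + 0.5·0.5152²)·3.7221] / (0.5152·√3.7221)
   = [0.903429 + 0.748944] / 0.993962 = 1.662411
d₂ = d₁ − σ√T = 1.662411 − 0.993962 = 0.668449
N(d₁) = 0.951785,  N(d₂) = 0.748076,  e^(−rT) = 0.774945
E₀ = V₀·N(d₁) − D·e^(−rT)·N(d₂)
   = 588.8628·0.951785 − 238.5941·0.774945·0.748076 = 422.153437
B₀ = V₀ − E₀ = 588.8628 − 422.153437 = 166.709363
e^(−λT) = (B₀·e^(rT)/D − 0.5)/(1 − 0.5) = (166.7094·1.290415/238.5941 − 0.5)/0.5 = 0.80326593
λ = −ln(0.80326593)/3.7221 = 0.058856

B0=166.7094 lambda=0.0589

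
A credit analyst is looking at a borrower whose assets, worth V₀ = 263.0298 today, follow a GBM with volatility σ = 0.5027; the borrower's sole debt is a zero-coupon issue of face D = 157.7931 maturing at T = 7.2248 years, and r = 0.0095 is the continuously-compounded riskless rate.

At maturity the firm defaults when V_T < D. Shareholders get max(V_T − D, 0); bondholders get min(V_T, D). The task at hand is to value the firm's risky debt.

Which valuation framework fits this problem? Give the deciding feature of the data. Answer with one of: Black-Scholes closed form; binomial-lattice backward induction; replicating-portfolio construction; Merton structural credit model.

framework: Merton structural credit model

Key observation: assets follow a GBM and default happens iff V_T < 157.7931; valuing claims on that split (equity as a call, risky debt as the residual) is the structural model's definition.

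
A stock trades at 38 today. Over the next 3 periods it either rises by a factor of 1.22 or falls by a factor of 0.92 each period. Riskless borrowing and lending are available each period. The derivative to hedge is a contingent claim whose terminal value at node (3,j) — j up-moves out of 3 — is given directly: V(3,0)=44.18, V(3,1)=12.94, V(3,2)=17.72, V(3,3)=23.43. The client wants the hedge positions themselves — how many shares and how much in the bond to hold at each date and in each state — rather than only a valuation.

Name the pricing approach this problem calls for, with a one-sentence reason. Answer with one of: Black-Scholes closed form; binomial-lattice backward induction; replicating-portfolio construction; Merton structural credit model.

Key observation: the mandate to exhibit the hedge at every date and state singles out the replicating-portfolio construction on the 3-period tree with factors 1.22 and 0.92 from 38.

framework: replicating-portfolio construction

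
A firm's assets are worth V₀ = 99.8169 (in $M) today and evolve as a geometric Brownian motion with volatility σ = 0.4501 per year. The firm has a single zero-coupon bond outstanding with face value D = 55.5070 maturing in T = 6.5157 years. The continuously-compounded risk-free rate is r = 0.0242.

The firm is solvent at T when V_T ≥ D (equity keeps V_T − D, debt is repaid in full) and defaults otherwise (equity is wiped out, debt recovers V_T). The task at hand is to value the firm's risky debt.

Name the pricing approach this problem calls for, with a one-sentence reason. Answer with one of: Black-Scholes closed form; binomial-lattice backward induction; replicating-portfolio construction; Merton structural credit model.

Key observation: a levered firm with one bullet debt due at 6.5157 years is the canonical structural-credit setup: equity is a call on the firm's assets struck at the face value.

framework: Merton structural credit model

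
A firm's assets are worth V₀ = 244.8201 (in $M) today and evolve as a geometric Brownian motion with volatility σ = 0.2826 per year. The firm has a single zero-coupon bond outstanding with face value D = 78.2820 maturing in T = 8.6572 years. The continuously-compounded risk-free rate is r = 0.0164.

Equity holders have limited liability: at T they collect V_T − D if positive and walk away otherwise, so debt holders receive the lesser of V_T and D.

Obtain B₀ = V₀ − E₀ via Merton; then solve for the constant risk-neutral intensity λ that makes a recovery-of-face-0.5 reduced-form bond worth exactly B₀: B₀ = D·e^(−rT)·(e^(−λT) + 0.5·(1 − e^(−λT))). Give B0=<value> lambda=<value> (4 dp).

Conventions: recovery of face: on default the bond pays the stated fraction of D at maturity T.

Apply the equity-as-call identities (strike 78.2820, horizon 8.6572 years):
d₁ = [ln(V₀/D) + (r + σ²/2)T] / (σ√T)
   = [ln(244.8201/78.2820) + (0.0164 + 0.5·0.2826²)·8.6572] / (0.2826·√8.6572)
   = [1.140206 + 0.487672] / 0.831497 = 1.957767
d₂ = d₁ − σ√T = 1.957767 − 0.831497 = 1.126269
N(d₁) = 0.974871,  N(d₂) = 0.869974,  e^(−rT) = 0.867640
E₀ = V₀·N(d₁) − D·e^(−rT)·N(d₂)
   = 244.8201·0.974871 − 78.2820·0.867640·0.869974 = 179.578904
B₀ = V₀ − E₀ = 244.8201 − 179.578904 = 65.241196
e^(−λT) = (B₀·e^(rT)/D − 0.5)/(1 − 0.5) = (65.2412·1.152551/78.2820 − 0.5)/0.5 = 0.92110154
λ = −ln(0.92110154)/8.6572 = 0.009493

B0=65.2412 lambda=0.0095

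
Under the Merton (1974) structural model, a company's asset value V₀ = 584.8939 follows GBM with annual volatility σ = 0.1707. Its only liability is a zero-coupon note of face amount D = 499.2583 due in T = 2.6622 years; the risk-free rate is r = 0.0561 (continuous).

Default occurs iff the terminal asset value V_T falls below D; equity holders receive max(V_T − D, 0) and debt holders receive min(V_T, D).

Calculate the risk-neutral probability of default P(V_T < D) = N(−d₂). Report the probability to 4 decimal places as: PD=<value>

Apply the equity-as-call identities (strike 499.2583, horizon 2.6622 years):
d₁ = [ln(V₀/D) + (r + σ²/2)T] / (σ√T)
   = [ln(584.8939/499.2583) + (0.0561 + 0.5·0.1707²)·2.6622] / (0.1707·√2.6622)
   = [0.158307 + 0.188136] / 0.278518 = 1.243877
d₂ = d₁ − σ√T = 1.243877 − 0.278518 = 0.965358
risk-neutral PD = N(−d₂) = N(-0.965358) = 0.167183

PD=0.1672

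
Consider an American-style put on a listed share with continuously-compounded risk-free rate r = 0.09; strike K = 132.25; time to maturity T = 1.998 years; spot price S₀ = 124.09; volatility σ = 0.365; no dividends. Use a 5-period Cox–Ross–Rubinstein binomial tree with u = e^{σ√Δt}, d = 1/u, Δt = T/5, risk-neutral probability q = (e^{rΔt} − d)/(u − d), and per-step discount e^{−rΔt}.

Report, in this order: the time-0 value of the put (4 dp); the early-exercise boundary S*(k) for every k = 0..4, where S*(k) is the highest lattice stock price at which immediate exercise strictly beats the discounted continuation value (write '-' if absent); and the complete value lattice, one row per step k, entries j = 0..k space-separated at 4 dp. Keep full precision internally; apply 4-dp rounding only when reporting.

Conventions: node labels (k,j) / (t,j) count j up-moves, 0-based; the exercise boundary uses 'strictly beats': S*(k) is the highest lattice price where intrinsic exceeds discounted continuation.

params: Δt=0.39960 u=1.25952 d=0.79395 q=0.52123 e^(-rΔt)=0.96468
t_5 payoffs: 93.1019 70.1457 33.7284 0.0000 0.0000 0.0000
t_4: node(4,0) S=49.3079 payoff=82.9421 vs cont=78.2704 → 82.9421 [stop]  node(4,1) S=78.2216 payoff=54.0284 vs cont=49.3567 → 54.0284 [stop]  node(4,2) S=124.0900 payoff=8.1600 vs cont=15.5778 → 15.5778 [wait]  node(4,3) S=196.8553 payoff=0.0000 vs cont=0.0000 → 0.0000 [wait]  node(4,4) S=312.2894 payoff=0.0000 vs cont=0.0000 → 0.0000 [wait]  ⇒ S*(4)=78.2216
t_3: node(3,0) S=62.1043 payoff=70.1457 vs cont=65.4740 → 70.1457 [stop]  node(3,1) S=98.5216 payoff=33.7284 vs cont=32.7864 → 33.7284 [stop]  node(3,2) S=156.2939 payoff=0.0000 vs cont=7.1948 → 7.1948 [wait]  node(3,3) S=247.9432 payoff=0.0000 vs cont=0.0000 → 0.0000 [wait]  ⇒ S*(3)=98.5216
t_2: node(2,0) S=78.2216 payoff=54.0284 vs cont=49.3567 → 54.0284 [stop]  node(2,1) S=124.0900 payoff=8.1600 vs cont=19.1955 → 19.1955 [wait]  node(2,2) S=196.8553 payoff=0.0000 vs cont=3.3230 → 3.3230 [wait]  ⇒ S*(2)=78.2216
t_1: node(1,0) S=98.5216 payoff=33.7284 vs cont=34.6054 → 34.6054 [wait]  node(1,1) S=156.2939 payoff=0.0000 vs cont=10.5365 → 10.5365 [wait]  ⇒ S*(1)=-
t_0: node(0,0) S=124.0900 payoff=8.1600 vs cont=21.2808 → 21.2808 [wait]  ⇒ S*(0)=-

price = 21.2808
boundary = - - 78.2216 98.5216 78.2216
tree:
21.2808
34.6054 10.5365
54.0284 19.1955 3.3230
70.1457 33.7284 7.1948 0.0000
82.9421 54.0284 15.5778 0.0000 0.0000
93.1019 70.1457 33.7284 0.0000 0.0000 0.0000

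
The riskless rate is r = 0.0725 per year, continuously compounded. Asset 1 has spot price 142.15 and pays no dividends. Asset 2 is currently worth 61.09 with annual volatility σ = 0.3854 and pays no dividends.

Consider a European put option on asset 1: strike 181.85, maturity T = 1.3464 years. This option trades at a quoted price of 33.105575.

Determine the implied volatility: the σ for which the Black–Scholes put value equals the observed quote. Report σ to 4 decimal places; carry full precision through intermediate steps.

sigma = 0.2781

At σ = 0.2781 the Black–Scholes value reproduces the quote:
σ√T = 0.2781·√1.3464 = 0.322692
d₁ = (ln(S/K) + (r+σ²/2)T) / (σ√T) = (ln(142.15/181.85) + (0.0725+0.2781²/2)·1.3464) / 0.322692 = (-0.246299 + 0.149679) / 0.322692 = -0.299420
d₂ = d₁ − σ√T = -0.299420 − 0.322692 = -0.622112
e^{−rT} = 0.906999
N(−d₁) = 0.617690,  N(−d₂) = 0.733066
V = K·e^{−rT}·N(−d₂) − S·N(−d₁) = 120.910221 − 87.804646 = 33.105575 (matching the quote); vega is positive throughout, so no other σ reproduces this price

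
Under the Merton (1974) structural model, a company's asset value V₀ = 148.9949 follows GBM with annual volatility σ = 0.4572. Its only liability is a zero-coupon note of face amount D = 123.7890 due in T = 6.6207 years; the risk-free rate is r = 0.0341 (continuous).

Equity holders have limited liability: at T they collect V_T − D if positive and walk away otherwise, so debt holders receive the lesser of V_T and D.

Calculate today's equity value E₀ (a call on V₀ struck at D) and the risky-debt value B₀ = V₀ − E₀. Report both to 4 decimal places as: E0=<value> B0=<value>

Apply the equity-as-call identities (strike 123.7890, horizon 6.6207 years):
d₁ = [ln(V₀/D) + (r + σ²/2)T] / (σ√T)
   = [ln(148.9949/123.7890) + (0.0341 + 0.5·0.4572²)·6.6207] / (0.4572·√6.6207)
   = [0.185334 + 0.917734] / 1.176409 = 0.937657
d₂ = d₁ − σ√T = 0.937657 − 1.176409 = -0.238751
N(d₁) = 0.825790,  N(d₂) = 0.405649,  e^(−rT) = 0.797905
E₀ = V₀·N(d₁) − D·e^(−rT)·N(d₂)
   = 148.9949·0.825790 − 123.7890·0.797905·0.405649 = 82.971732
B₀ = V₀ − E₀ = 148.9949 − 82.971732 = 66.023168

E0=82.9717 B0=66.0232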